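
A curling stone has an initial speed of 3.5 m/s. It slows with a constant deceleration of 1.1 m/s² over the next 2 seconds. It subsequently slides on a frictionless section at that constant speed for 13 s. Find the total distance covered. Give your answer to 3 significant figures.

21.7 m

Phase 1 (decelerating): v₀ = 3.50 m/s, a = -1.1 m/s².
v = v₀ + at = 3.50 + (-1.1)(2) = 1.30 m/s
Δx = v₀t + ½at² = 3.50·2 + 0.5·-1.1·2² = 4.80 m

Phase 2 (constant speed): v₀ = 1.30 m/s, a = 0 m/s².
v = v₀ + at = 1.30 + (0)(13) = 1.30 m/s
Δx = v₀t + ½at² = 1.30·13 + 0.5·0·13² = 16.9 m
Total distance = 4.80 + 16.9 = 21.7 m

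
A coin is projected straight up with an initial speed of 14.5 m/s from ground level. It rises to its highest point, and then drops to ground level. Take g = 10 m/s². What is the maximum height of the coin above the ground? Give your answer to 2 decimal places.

Phase 1 (rising): v₀ = 14.5 m/s, a = -10 m/s².
v = v₀ + at → t = (0 − 14.5) / -10 = 1.45 s
v² = v₀² + 2aΔx → Δx = (0² − 14.5²)/(2·-10) = 10.5 m
Maximum height = 10.5 m

10.51 m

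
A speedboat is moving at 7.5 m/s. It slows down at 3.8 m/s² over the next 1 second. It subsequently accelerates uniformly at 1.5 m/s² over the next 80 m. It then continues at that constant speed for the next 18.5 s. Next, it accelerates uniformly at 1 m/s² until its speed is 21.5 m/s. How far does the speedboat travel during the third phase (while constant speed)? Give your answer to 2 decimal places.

294.66 m

Phase 1 (decelerating): v₀ = 7.50 m/s, a = -3.8 m/s².
v = v₀ + at = 7.50 + (-3.8)(1) = 3.70 m/s
Δx = v₀t + ½at² = 7.50·1 + 0.5·-3.8·1² = 5.60 m

Phase 2 (accelerating): v₀ = 3.70 m/s, a = 1.5 m/s².
v² = v₀² + 2aΔx = 3.70² + 2·1.5·80 = 254 → v = 15.9 m/s
t = (v − v₀)/a = (15.9 − 3.70)/1.5 = 8.15 s

Phase 3 (constant speed): v₀ = 15.9 m/s, a = 0 m/s².
v = v₀ + at = 15.9 + (0)(18.5) = 15.9 m/s
Δx = v₀t + ½at² = 15.9·18.5 + 0.5·0·18.5² = 295 m
Distance in phase 3 = 295 m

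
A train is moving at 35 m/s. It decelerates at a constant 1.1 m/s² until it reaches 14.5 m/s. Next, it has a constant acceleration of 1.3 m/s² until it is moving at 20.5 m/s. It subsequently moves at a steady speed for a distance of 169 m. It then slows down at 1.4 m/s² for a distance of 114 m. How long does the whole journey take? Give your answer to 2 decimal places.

38.96 s

Phase 1 (decelerating): v₀ = 35.0 m/s, a = -1.1 m/s².
v = v₀ + at → t = (14.5 − 35.0) / -1.1 = 18.6 s
v² = v₀² + 2aΔx → Δx = (14.5² − 35.0²)/(2·-1.1) = 461 m

Phase 2 (accelerating): v₀ = 14.5 m/s, a = 1.3 m/s².
v = v₀ + at → t = (20.5 − 14.5) / 1.3 = 4.62 s
v² = v₀² + 2aΔx → Δx = (20.5² − 14.5²)/(2·1.3) = 80.8 m

Phase 3 (constant speed): v₀ = 20.5 m/s, a = 0 m/s².
Constant speed: t = d/v = 169/20.5 = 8.24 s

Phase 4 (decelerating): v₀ = 20.5 m/s, a = -1.4 m/s².
v² = v₀² + 2aΔx = 20.5² + 2·-1.4·114 = 101 → v = 10.1 m/s
t = (v − v₀)/a = (10.1 − 20.5)/-1.4 = 7.46 s
Total time = 18.6 + 4.62 + 8.24 + 7.46 = 39.0 s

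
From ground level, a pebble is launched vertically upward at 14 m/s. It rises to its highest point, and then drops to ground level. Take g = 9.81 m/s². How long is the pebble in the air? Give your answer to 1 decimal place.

Phase 1 (rising): v₀ = 14.0 m/s, a = -9.81 m/s².
v = v₀ + at → t = (0 − 14.0) / -9.81 = 1.43 s
v² = v₀² + 2aΔx → Δx = (0² − 14.0²)/(2·-9.81) = 9.99 m

Phase 2 (falling): v₀ = 0 m/s, a = -9.81 m/s².
Falls 9.99 m from rest: t = √(2·9.99/9.81) = 1.43 s; v = g·t = 14.0 m/s.
Total time = 1.43 + 1.43 = 2.85 s

2.9 s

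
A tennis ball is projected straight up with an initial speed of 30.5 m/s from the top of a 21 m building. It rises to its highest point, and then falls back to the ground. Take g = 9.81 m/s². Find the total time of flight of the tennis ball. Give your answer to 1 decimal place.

6.8 s

Phase 1 (rising): v₀ = 30.5 m/s, a = -9.81 m/s².
v = v₀ + at → t = (0 − 30.5) / -9.81 = 3.11 s
v² = v₀² + 2aΔx → Δx = (0² − 30.5²)/(2·-9.81) = 47.4 m

Phase 2 (falling): v₀ = 0 m/s, a = -9.81 m/s².
Falls 68.4 m from rest: t = √(2·68.4/9.81) = 3.73 s; v = g·t = 36.6 m/s.
Total time = 3.11 + 3.73 = 6.84 s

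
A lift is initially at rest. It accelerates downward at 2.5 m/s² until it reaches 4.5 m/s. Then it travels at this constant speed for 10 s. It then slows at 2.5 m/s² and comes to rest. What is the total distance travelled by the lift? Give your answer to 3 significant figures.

Phase 1 (accelerating): v₀ = 0 m/s, a = 2.5 m/s².
v = v₀ + at → t = (4.5 − 0) / 2.5 = 1.80 s
v² = v₀² + 2aΔx → Δx = (4.5² − 0²)/(2·2.5) = 4.05 m

Phase 2 (constant speed): v₀ = 4.50 m/s, a = 0 m/s².
v = v₀ + at = 4.50 + (0)(10) = 4.50 m/s
Δx = v₀t + ½at² = 4.50·10 + 0.5·0·10² = 45.0 m

Phase 3 (decelerating): v₀ = 4.50 m/s, a = -2.5 m/s².
v = v₀ + at → t = (0 − 4.50) / -2.5 = 1.80 s
v² = v₀² + 2aΔx → Δx = (0² − 4.50²)/(2·-2.5) = 4.05 m
Total distance = 4.05 + 45.0 + 4.05 = 53.1 m

53.1 m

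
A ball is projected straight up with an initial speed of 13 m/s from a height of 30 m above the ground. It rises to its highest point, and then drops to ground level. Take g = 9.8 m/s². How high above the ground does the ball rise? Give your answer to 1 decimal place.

38.6 m

Phase 1 (rising): v₀ = 13.0 m/s, a = -9.8 m/s².
v = v₀ + at → t = (0 − 13.0) / -9.8 = 1.33 s
v² = v₀² + 2aΔx → Δx = (0² − 13.0²)/(2·-9.8) = 8.62 m
Maximum height = 30 + 8.62 = 38.6 m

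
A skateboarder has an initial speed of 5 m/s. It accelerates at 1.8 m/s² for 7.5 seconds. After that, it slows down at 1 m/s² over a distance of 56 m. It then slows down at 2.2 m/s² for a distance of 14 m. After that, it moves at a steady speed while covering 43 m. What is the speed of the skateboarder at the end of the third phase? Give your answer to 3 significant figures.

13.0 m/s

Phase 1 (accelerating): v₀ = 5.00 m/s, a = 1.8 m/s².
v = v₀ + at = 5.00 + (1.8)(7.5) = 18.5 m/s
Δx = v₀t + ½at² = 5.00·7.5 + 0.5·1.8·7.5² = 88.1 m

Phase 2 (decelerating): v₀ = 18.5 m/s, a = -1 m/s².
v² = v₀² + 2aΔx = 18.5² + 2·-1·56 = 230 → v = 15.2 m/s
t = (v − v₀)/a = (15.2 − 18.5)/-1 = 3.33 s

Phase 3 (decelerating): v₀ = 15.2 m/s, a = -2.2 m/s².
v² = v₀² + 2aΔx = 15.2² + 2·-2.2·14 = 169 → v = 13.0 m/s
t = (v − v₀)/a = (13.0 − 15.2)/-2.2 = 0.994 s
Speed at end of phase 3 = 13.0 m/s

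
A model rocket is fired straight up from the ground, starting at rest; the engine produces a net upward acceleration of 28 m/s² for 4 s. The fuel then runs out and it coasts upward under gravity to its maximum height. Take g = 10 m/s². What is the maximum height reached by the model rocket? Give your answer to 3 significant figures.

851 m

Phase 1 (powered ascent): v₀ = 0 m/s, a = 28 m/s².
v = v₀ + at = 0 + (28)(4) = 112 m/s
Δx = v₀t + ½at² = 0·4 + 0.5·28·4² = 224 m

Phase 2 (coasting upward): v₀ = 112 m/s, a = -10 m/s².
v = v₀ + at → t = (0 − 112) / -10 = 11.2 s
v² = v₀² + 2aΔx → Δx = (0² − 112²)/(2·-10) = 627 m
Maximum height = 224 + 627 = 851 m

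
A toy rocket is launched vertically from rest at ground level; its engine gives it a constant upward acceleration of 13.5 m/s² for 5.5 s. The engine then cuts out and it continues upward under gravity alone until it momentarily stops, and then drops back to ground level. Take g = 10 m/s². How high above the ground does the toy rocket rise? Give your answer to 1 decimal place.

479.8 m

Phase 1 (powered ascent): v₀ = 0 m/s, a = 13.5 m/s².
v = v₀ + at = 0 + (13.5)(5.5) = 74.2 m/s
Δx = v₀t + ½at² = 0·5.5 + 0.5·13.5·5.5² = 204 m

Phase 2 (coasting upward): v₀ = 74.2 m/s, a = -10 m/s².
v = v₀ + at → t = (0 − 74.2) / -10 = 7.42 s
v² = v₀² + 2aΔx → Δx = (0² − 74.2²)/(2·-10) = 276 m
Maximum height = 204 + 276 = 480 m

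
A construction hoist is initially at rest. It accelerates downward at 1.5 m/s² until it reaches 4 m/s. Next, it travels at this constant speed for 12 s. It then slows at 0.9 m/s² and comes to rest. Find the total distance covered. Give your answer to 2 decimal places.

Phase 1 (accelerating): v₀ = 0 m/s, a = 1.5 m/s².
v = v₀ + at → t = (4 − 0) / 1.5 = 2.67 s
v² = v₀² + 2aΔx → Δx = (4² − 0²)/(2·1.5) = 5.33 m

Phase 2 (constant speed): v₀ = 4.00 m/s, a = 0 m/s².
v = v₀ + at = 4.00 + (0)(12) = 4.00 m/s
Δx = v₀t + ½at² = 4.00·12 + 0.5·0·12² = 48.0 m

Phase 3 (decelerating): v₀ = 4.00 m/s, a = -0.9 m/s².
v = v₀ + at → t = (0 − 4.00) / -0.9 = 4.44 s
v² = v₀² + 2aΔx → Δx = (0² − 4.00²)/(2·-0.9) = 8.89 m
Total distance = 5.33 + 48.0 + 8.89 = 62.2 m

62.22 m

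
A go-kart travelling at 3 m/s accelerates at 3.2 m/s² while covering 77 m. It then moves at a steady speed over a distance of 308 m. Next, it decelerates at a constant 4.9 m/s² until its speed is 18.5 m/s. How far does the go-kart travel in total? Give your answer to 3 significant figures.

401 m

Phase 1 (accelerating): v₀ = 3.00 m/s, a = 3.2 m/s².
v² = v₀² + 2aΔx = 3.00² + 2·3.2·77 = 502 → v = 22.4 m/s
t = (v − v₀)/a = (22.4 − 3.00)/3.2 = 6.06 s

Phase 2 (constant speed): v₀ = 22.4 m/s, a = 0 m/s².
Constant speed: t = d/v = 308/22.4 = 13.7 s

Phase 3 (decelerating): v₀ = 22.4 m/s, a = -4.9 m/s².
v = v₀ + at → t = (18.5 − 22.4) / -4.9 = 0.796 s
v² = v₀² + 2aΔx → Δx = (18.5² − 22.4²)/(2·-4.9) = 16.3 m
Total distance = 77.0 + 308 + 16.3 = 401 m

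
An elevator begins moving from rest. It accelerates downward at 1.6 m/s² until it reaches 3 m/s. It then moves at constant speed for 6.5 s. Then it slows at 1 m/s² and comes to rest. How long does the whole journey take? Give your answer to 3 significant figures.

11.4 s

Phase 1 (accelerating): v₀ = 0 m/s, a = 1.6 m/s².
v = v₀ + at → t = (3 − 0) / 1.6 = 1.88 s
v² = v₀² + 2aΔx → Δx = (3² − 0²)/(2·1.6) = 2.81 m

Phase 2 (constant speed): v₀ = 3.00 m/s, a = 0 m/s².
v = v₀ + at = 3.00 + (0)(6.5) = 3.00 m/s
Δx = v₀t + ½at² = 3.00·6.5 + 0.5·0·6.5² = 19.5 m

Phase 3 (decelerating): v₀ = 3.00 m/s, a = -1 m/s².
v = v₀ + at → t = (0 − 3.00) / -1 = 3.00 s
v² = v₀² + 2aΔx → Δx = (0² − 3.00²)/(2·-1) = 4.50 m
Total time = 1.88 + 6.50 + 3.00 = 11.4 s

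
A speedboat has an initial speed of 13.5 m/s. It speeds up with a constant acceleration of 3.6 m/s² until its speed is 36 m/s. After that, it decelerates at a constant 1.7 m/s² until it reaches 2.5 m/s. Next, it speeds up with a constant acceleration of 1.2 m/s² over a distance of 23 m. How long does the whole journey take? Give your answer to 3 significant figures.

30.4 s

Phase 1 (accelerating): v₀ = 13.5 m/s, a = 3.6 m/s².
v = v₀ + at → t = (36 − 13.5) / 3.6 = 6.25 s
v² = v₀² + 2aΔx → Δx = (36² − 13.5²)/(2·3.6) = 155 m

Phase 2 (decelerating): v₀ = 36.0 m/s, a = -1.7 m/s².
v = v₀ + at → t = (2.5 − 36.0) / -1.7 = 19.7 s
v² = v₀² + 2aΔx → Δx = (2.5² − 36.0²)/(2·-1.7) = 379 m

Phase 3 (accelerating): v₀ = 2.50 m/s, a = 1.2 m/s².
v² = v₀² + 2aΔx = 2.50² + 2·1.2·23 = 61.4 → v = 7.84 m/s
t = (v − v₀)/a = (7.84 − 2.50)/1.2 = 4.45 s
Total time = 6.25 + 19.7 + 4.45 = 30.4 s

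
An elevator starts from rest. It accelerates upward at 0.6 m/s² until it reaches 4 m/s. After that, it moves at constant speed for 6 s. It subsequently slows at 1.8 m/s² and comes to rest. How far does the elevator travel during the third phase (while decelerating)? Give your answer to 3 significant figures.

4.44 m

Phase 1 (accelerating): v₀ = 0 m/s, a = 0.6 m/s².
v = v₀ + at → t = (4 − 0) / 0.6 = 6.67 s
v² = v₀² + 2aΔx → Δx = (4² − 0²)/(2·0.6) = 13.3 m

Phase 2 (constant speed): v₀ = 4.00 m/s, a = 0 m/s².
v = v₀ + at = 4.00 + (0)(6) = 4.00 m/s
Δx = v₀t + ½at² = 4.00·6 + 0.5·0·6² = 24.0 m

Phase 3 (decelerating): v₀ = 4.00 m/s, a = -1.8 m/s².
v = v₀ + at → t = (0 − 4.00) / -1.8 = 2.22 s
v² = v₀² + 2aΔx → Δx = (0² − 4.00²)/(2·-1.8) = 4.44 m
Distance in phase 3 = 4.44 m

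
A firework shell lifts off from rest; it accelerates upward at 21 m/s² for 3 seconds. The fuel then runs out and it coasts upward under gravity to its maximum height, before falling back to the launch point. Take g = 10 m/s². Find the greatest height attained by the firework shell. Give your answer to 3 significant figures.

293 m

Phase 1 (powered ascent): v₀ = 0 m/s, a = 21 m/s².
v = v₀ + at = 0 + (21)(3) = 63.0 m/s
Δx = v₀t + ½at² = 0·3 + 0.5·21·3² = 94.5 m

Phase 2 (coasting upward): v₀ = 63.0 m/s, a = -10 m/s².
v = v₀ + at → t = (0 − 63.0) / -10 = 6.30 s
v² = v₀² + 2aΔx → Δx = (0² − 63.0²)/(2·-10) = 198 m
Maximum height = 94.5 + 198 = 293 m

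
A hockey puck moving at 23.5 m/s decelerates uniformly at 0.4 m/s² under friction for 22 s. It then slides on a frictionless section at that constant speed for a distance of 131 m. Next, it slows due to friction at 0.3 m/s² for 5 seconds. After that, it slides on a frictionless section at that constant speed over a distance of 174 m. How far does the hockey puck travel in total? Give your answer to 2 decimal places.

Phase 1 (decelerating): v₀ = 23.5 m/s, a = -0.4 m/s².
v = v₀ + at = 23.5 + (-0.4)(22) = 14.7 m/s
Δx = v₀t + ½at² = 23.5·22 + 0.5·-0.4·22² = 420 m

Phase 2 (constant speed): v₀ = 14.7 m/s, a = 0 m/s².
Constant speed: t = d/v = 131/14.7 = 8.91 s

Phase 3 (decelerating): v₀ = 14.7 m/s, a = -0.3 m/s².
v = v₀ + at = 14.7 + (-0.3)(5) = 13.2 m/s
Δx = v₀t + ½at² = 14.7·5 + 0.5·-0.3·5² = 69.8 m

Phase 4 (constant speed): v₀ = 13.2 m/s, a = 0 m/s².
Constant speed: t = d/v = 174/13.2 = 13.2 s
Total distance = 420 + 131 + 69.8 + 174 = 795 m

794.95 m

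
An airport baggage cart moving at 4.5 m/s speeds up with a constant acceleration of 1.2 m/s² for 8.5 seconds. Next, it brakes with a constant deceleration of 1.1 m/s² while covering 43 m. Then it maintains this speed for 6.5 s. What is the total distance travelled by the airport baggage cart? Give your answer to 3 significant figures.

Phase 1 (accelerating): v₀ = 4.50 m/s, a = 1.2 m/s².
v = v₀ + at = 4.50 + (1.2)(8.5) = 14.7 m/s
Δx = v₀t + ½at² = 4.50·8.5 + 0.5·1.2·8.5² = 81.6 m

Phase 2 (decelerating): v₀ = 14.7 m/s, a = -1.1 m/s².
v² = v₀² + 2aΔx = 14.7² + 2·-1.1·43 = 121 → v = 11.0 m/s
t = (v − v₀)/a = (11.0 − 14.7)/-1.1 = 3.34 s

Phase 3 (constant speed): v₀ = 11.0 m/s, a = 0 m/s².
v = v₀ + at = 11.0 + (0)(6.5) = 11.0 m/s
Δx = v₀t + ½at² = 11.0·6.5 + 0.5·0·6.5² = 71.6 m
Total distance = 81.6 + 43.0 + 71.6 = 196 m

196 m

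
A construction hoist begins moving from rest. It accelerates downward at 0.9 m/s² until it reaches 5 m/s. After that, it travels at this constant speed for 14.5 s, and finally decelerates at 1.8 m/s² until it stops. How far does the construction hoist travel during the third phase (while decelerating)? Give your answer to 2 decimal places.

Phase 1 (accelerating): v₀ = 0 m/s, a = 0.9 m/s².
v = v₀ + at → t = (5 − 0) / 0.9 = 5.56 s
v² = v₀² + 2aΔx → Δx = (5² − 0²)/(2·0.9) = 13.9 m

Phase 2 (constant speed): v₀ = 5.00 m/s, a = 0 m/s².
v = v₀ + at = 5.00 + (0)(14.5) = 5.00 m/s
Δx = v₀t + ½at² = 5.00·14.5 + 0.5·0·14.5² = 72.5 m

Phase 3 (decelerating): v₀ = 5.00 m/s, a = -1.8 m/s².
v = v₀ + at → t = (0 − 5.00) / -1.8 = 2.78 s
v² = v₀² + 2aΔx → Δx = (0² − 5.00²)/(2·-1.8) = 6.94 m
Distance in phase 3 = 6.94 m

6.94 m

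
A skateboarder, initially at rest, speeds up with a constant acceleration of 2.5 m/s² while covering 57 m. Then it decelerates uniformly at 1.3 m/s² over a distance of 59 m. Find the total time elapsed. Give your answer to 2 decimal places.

10.91 s

Phase 1 (accelerating): v₀ = 0 m/s, a = 2.5 m/s².
v² = v₀² + 2aΔx = 0² + 2·2.5·57 = 285 → v = 16.9 m/s
t = (v − v₀)/a = (16.9 − 0)/2.5 = 6.75 s

Phase 2 (decelerating): v₀ = 16.9 m/s, a = -1.3 m/s².
v² = v₀² + 2aΔx = 16.9² + 2·-1.3·59 = 132 → v = 11.5 m/s
t = (v − v₀)/a = (11.5 − 16.9)/-1.3 = 4.16 s
Total time = 6.75 + 4.16 = 10.9 s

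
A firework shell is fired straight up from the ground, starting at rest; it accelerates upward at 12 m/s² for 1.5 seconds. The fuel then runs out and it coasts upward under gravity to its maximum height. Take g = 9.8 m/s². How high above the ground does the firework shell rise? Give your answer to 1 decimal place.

Phase 1 (powered ascent): v₀ = 0 m/s, a = 12 m/s².
v = v₀ + at = 0 + (12)(1.5) = 18.0 m/s
Δx = v₀t + ½at² = 0·1.5 + 0.5·12·1.5² = 13.5 m

Phase 2 (coasting upward): v₀ = 18.0 m/s, a = -9.8 m/s².
v = v₀ + at → t = (0 − 18.0) / -9.8 = 1.84 s
v² = v₀² + 2aΔx → Δx = (0² − 18.0²)/(2·-9.8) = 16.5 m
Maximum height = 13.5 + 16.5 = 30.0 m

30.0 m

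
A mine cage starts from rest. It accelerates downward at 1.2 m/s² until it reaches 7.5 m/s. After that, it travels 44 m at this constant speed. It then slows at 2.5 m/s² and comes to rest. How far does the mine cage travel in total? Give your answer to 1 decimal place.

Phase 1 (accelerating): v₀ = 0 m/s, a = 1.2 m/s².
v = v₀ + at → t = (7.5 − 0) / 1.2 = 6.25 s
v² = v₀² + 2aΔx → Δx = (7.5² − 0²)/(2·1.2) = 23.4 m

Phase 2 (constant speed): v₀ = 7.50 m/s, a = 0 m/s².
Constant speed: t = d/v = 44/7.50 = 5.87 s

Phase 3 (decelerating): v₀ = 7.50 m/s, a = -2.5 m/s².
v = v₀ + at → t = (0 − 7.50) / -2.5 = 3.00 s
v² = v₀² + 2aΔx → Δx = (0² − 7.50²)/(2·-2.5) = 11.2 m
Total distance = 23.4 + 44.0 + 11.2 = 78.7 m

78.7 m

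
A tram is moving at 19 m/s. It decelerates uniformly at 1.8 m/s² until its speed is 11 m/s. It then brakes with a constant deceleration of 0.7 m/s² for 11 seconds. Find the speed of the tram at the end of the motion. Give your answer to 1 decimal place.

3.3 m/s

Phase 1 (decelerating): v₀ = 19.0 m/s, a = -1.8 m/s².
v = v₀ + at → t = (11 − 19.0) / -1.8 = 4.44 s
v² = v₀² + 2aΔx → Δx = (11² − 19.0²)/(2·-1.8) = 66.7 m

Phase 2 (decelerating): v₀ = 11.0 m/s, a = -0.7 m/s².
v = v₀ + at = 11.0 + (-0.7)(11) = 3.30 m/s
Δx = v₀t + ½at² = 11.0·11 + 0.5·-0.7·11² = 78.7 m
Final speed = 3.30 m/s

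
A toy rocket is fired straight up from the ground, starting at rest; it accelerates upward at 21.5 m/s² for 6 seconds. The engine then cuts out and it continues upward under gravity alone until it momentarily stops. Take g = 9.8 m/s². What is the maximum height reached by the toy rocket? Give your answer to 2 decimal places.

Phase 1 (powered ascent): v₀ = 0 m/s, a = 21.5 m/s².
v = v₀ + at = 0 + (21.5)(6) = 129 m/s
Δx = v₀t + ½at² = 0·6 + 0.5·21.5·6² = 387 m

Phase 2 (coasting upward): v₀ = 129 m/s, a = -9.8 m/s².
v = v₀ + at → t = (0 − 129) / -9.8 = 13.2 s
v² = v₀² + 2aΔx → Δx = (0² − 129²)/(2·-9.8) = 849 m
Maximum height = 387 + 849 = 1240 m

1236.03 m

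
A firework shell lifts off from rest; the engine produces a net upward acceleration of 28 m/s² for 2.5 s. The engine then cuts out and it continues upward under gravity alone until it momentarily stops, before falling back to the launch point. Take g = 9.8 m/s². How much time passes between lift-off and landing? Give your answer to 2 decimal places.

Phase 1 (powered ascent): v₀ = 0 m/s, a = 28 m/s².
v = v₀ + at = 0 + (28)(2.5) = 70.0 m/s
Δx = v₀t + ½at² = 0·2.5 + 0.5·28·2.5² = 87.5 m

Phase 2 (coasting upward): v₀ = 70.0 m/s, a = -9.8 m/s².
v = v₀ + at → t = (0 − 70.0) / -9.8 = 7.14 s
v² = v₀² + 2aΔx → Δx = (0² − 70.0²)/(2·-9.8) = 250 m

Phase 3 (free fall): v₀ = 0 m/s, a = -9.8 m/s².
Falls 338 m from rest: t = √(2·338/9.8) = 8.30 s; v = g·t = 81.3 m/s.
Total time = 2.50 + 7.14 + 8.30 = 17.9 s

17.94 s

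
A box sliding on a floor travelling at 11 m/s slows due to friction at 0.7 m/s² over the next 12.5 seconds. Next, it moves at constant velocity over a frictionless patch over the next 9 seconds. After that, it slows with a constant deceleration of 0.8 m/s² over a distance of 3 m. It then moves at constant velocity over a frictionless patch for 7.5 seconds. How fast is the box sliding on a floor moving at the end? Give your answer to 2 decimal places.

0.51 m/s

Phase 1 (decelerating): v₀ = 11.0 m/s, a = -0.7 m/s².
v = v₀ + at = 11.0 + (-0.7)(12.5) = 2.25 m/s
Δx = v₀t + ½at² = 11.0·12.5 + 0.5·-0.7·12.5² = 82.8 m

Phase 2 (constant speed): v₀ = 2.25 m/s, a = 0 m/s².
v = v₀ + at = 2.25 + (0)(9) = 2.25 m/s
Δx = v₀t + ½at² = 2.25·9 + 0.5·0·9² = 20.2 m

Phase 3 (decelerating): v₀ = 2.25 m/s, a = -0.8 m/s².
v² = v₀² + 2aΔx = 2.25² + 2·-0.8·3 = 0.262 → v = 0.512 m/s
t = (v − v₀)/a = (0.512 − 2.25)/-0.8 = 2.17 s

Phase 4 (constant speed): v₀ = 0.512 m/s, a = 0 m/s².
v = v₀ + at = 0.512 + (0)(7.5) = 0.512 m/s
Δx = v₀t + ½at² = 0.512·7.5 + 0.5·0·7.5² = 3.84 m
Final speed = 0.512 m/s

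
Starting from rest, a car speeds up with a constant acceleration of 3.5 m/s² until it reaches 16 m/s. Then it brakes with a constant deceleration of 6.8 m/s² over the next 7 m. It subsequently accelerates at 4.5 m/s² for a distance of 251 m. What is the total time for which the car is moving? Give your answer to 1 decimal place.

Phase 1 (accelerating): v₀ = 0 m/s, a = 3.5 m/s².
v = v₀ + at → t = (16 − 0) / 3.5 = 4.57 s
v² = v₀² + 2aΔx → Δx = (16² − 0²)/(2·3.5) = 36.6 m

Phase 2 (decelerating): v₀ = 16.0 m/s, a = -6.8 m/s².
v² = v₀² + 2aΔx = 16.0² + 2·-6.8·7 = 161 → v = 12.7 m/s
t = (v − v₀)/a = (12.7 − 16.0)/-6.8 = 0.488 s

Phase 3 (accelerating): v₀ = 12.7 m/s, a = 4.5 m/s².
v² = v₀² + 2aΔx = 12.7² + 2·4.5·251 = 2420 → v = 49.2 m/s
t = (v − v₀)/a = (49.2 − 12.7)/4.5 = 8.11 s
Total time = 4.57 + 0.488 + 8.11 = 13.2 s

13.2 s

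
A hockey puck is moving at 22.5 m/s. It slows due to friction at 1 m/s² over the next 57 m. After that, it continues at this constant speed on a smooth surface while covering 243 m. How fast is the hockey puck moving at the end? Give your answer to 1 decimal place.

Phase 1 (decelerating): v₀ = 22.5 m/s, a = -1 m/s².
v² = v₀² + 2aΔx = 22.5² + 2·-1·57 = 392 → v = 19.8 m/s
t = (v − v₀)/a = (19.8 − 22.5)/-1 = 2.69 s

Phase 2 (constant speed): v₀ = 19.8 m/s, a = 0 m/s².
Constant speed: t = d/v = 243/19.8 = 12.3 s
Final speed = 19.8 m/s

19.8 m/s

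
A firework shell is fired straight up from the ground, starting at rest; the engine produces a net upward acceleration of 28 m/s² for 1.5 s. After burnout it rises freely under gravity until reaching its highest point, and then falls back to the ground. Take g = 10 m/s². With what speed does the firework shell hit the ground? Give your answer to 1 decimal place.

Phase 1 (powered ascent): v₀ = 0 m/s, a = 28 m/s².
v = v₀ + at = 0 + (28)(1.5) = 42.0 m/s
Δx = v₀t + ½at² = 0·1.5 + 0.5·28·1.5² = 31.5 m

Phase 2 (coasting upward): v₀ = 42.0 m/s, a = -10 m/s².
v = v₀ + at → t = (0 − 42.0) / -10 = 4.20 s
v² = v₀² + 2aΔx → Δx = (0² − 42.0²)/(2·-10) = 88.2 m

Phase 3 (free fall): v₀ = 0 m/s, a = -10 m/s².
Falls 120 m from rest: t = √(2·120/10) = 4.89 s; v = g·t = 48.9 m/s.
Impact speed = 48.9 m/s

48.9 m/s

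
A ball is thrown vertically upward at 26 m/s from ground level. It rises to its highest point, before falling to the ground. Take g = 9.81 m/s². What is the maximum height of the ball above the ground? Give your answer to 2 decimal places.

34.45 m

Phase 1 (rising): v₀ = 26.0 m/s, a = -9.81 m/s².
v = v₀ + at → t = (0 − 26.0) / -9.81 = 2.65 s
v² = v₀² + 2aΔx → Δx = (0² − 26.0²)/(2·-9.81) = 34.5 m
Maximum height = 34.5 m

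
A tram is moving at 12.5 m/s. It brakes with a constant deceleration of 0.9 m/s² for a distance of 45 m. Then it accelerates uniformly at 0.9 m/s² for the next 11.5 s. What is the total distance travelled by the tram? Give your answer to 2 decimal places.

Phase 1 (decelerating): v₀ = 12.5 m/s, a = -0.9 m/s².
v² = v₀² + 2aΔx = 12.5² + 2·-0.9·45 = 75.2 → v = 8.67 m/s
t = (v − v₀)/a = (8.67 − 12.5)/-0.9 = 4.25 s

Phase 2 (accelerating): v₀ = 8.67 m/s, a = 0.9 m/s².
v = v₀ + at = 8.67 + (0.9)(11.5) = 19.0 m/s
Δx = v₀t + ½at² = 8.67·11.5 + 0.5·0.9·11.5² = 159 m
Total distance = 45.0 + 159 = 204 m

204.27 m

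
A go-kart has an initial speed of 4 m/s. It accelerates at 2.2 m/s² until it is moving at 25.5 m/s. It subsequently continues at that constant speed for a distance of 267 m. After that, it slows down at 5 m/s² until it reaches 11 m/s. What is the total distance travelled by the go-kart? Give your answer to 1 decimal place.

Phase 1 (accelerating): v₀ = 4.00 m/s, a = 2.2 m/s².
v = v₀ + at → t = (25.5 − 4.00) / 2.2 = 9.77 s
v² = v₀² + 2aΔx → Δx = (25.5² − 4.00²)/(2·2.2) = 144 m

Phase 2 (constant speed): v₀ = 25.5 m/s, a = 0 m/s².
Constant speed: t = d/v = 267/25.5 = 10.5 s

Phase 3 (decelerating): v₀ = 25.5 m/s, a = -5 m/s².
v = v₀ + at → t = (11 − 25.5) / -5 = 2.90 s
v² = v₀² + 2aΔx → Δx = (11² − 25.5²)/(2·-5) = 52.9 m
Total distance = 144 + 267 + 52.9 = 464 m

464.1 m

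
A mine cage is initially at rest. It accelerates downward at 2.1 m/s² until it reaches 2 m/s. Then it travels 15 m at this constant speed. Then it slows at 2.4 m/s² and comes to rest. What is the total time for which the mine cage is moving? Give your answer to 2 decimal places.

Phase 1 (accelerating): v₀ = 0 m/s, a = 2.1 m/s².
v = v₀ + at → t = (2 − 0) / 2.1 = 0.952 s
v² = v₀² + 2aΔx → Δx = (2² − 0²)/(2·2.1) = 0.952 m

Phase 2 (constant speed): v₀ = 2.00 m/s, a = 0 m/s².
Constant speed: t = d/v = 15/2.00 = 7.50 s

Phase 3 (decelerating): v₀ = 2.00 m/s, a = -2.4 m/s².
v = v₀ + at → t = (0 − 2.00) / -2.4 = 0.833 s
v² = v₀² + 2aΔx → Δx = (0² − 2.00²)/(2·-2.4) = 0.833 m
Total time = 0.952 + 7.50 + 0.833 = 9.29 s

9.29 s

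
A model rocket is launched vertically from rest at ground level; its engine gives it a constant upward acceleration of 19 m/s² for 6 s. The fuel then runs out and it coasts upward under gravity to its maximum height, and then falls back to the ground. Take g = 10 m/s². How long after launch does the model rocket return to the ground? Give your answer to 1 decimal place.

Phase 1 (powered ascent): v₀ = 0 m/s, a = 19 m/s².
v = v₀ + at = 0 + (19)(6) = 114 m/s
Δx = v₀t + ½at² = 0·6 + 0.5·19·6² = 342 m

Phase 2 (coasting upward): v₀ = 114 m/s, a = -10 m/s².
v = v₀ + at → t = (0 − 114) / -10 = 11.4 s
v² = v₀² + 2aΔx → Δx = (0² − 114²)/(2·-10) = 650 m

Phase 3 (free fall): v₀ = 0 m/s, a = -10 m/s².
Falls 992 m from rest: t = √(2·992/10) = 14.1 s; v = g·t = 141 m/s.
Total time = 6.00 + 11.4 + 14.1 = 31.5 s

31.5 s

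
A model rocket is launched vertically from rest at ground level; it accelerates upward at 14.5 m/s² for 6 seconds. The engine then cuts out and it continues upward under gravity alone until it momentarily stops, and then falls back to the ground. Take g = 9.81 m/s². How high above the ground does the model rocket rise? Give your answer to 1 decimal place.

646.8 m

Phase 1 (powered ascent): v₀ = 0 m/s, a = 14.5 m/s².
v = v₀ + at = 0 + (14.5)(6) = 87.0 m/s
Δx = v₀t + ½at² = 0·6 + 0.5·14.5·6² = 261 m

Phase 2 (coasting upward): v₀ = 87.0 m/s, a = -9.81 m/s².
v = v₀ + at → t = (0 − 87.0) / -9.81 = 8.87 s
v² = v₀² + 2aΔx → Δx = (0² − 87.0²)/(2·-9.81) = 386 m
Maximum height = 261 + 386 = 647 m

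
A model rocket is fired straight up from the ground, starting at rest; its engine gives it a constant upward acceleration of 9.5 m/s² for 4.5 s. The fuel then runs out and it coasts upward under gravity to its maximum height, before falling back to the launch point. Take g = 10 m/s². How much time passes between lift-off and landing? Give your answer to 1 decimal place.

14.9 s

Phase 1 (powered ascent): v₀ = 0 m/s, a = 9.5 m/s².
v = v₀ + at = 0 + (9.5)(4.5) = 42.8 m/s
Δx = v₀t + ½at² = 0·4.5 + 0.5·9.5·4.5² = 96.2 m

Phase 2 (coasting upward): v₀ = 42.8 m/s, a = -10 m/s².
v = v₀ + at → t = (0 − 42.8) / -10 = 4.28 s
v² = v₀² + 2aΔx → Δx = (0² − 42.8²)/(2·-10) = 91.4 m

Phase 3 (free fall): v₀ = 0 m/s, a = -10 m/s².
Falls 188 m from rest: t = √(2·188/10) = 6.12 s; v = g·t = 61.2 m/s.
Total time = 4.50 + 4.28 + 6.12 = 14.9 s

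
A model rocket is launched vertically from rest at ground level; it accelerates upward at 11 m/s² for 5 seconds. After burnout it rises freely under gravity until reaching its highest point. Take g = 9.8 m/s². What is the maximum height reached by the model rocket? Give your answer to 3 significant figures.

Phase 1 (powered ascent): v₀ = 0 m/s, a = 11 m/s².
v = v₀ + at = 0 + (11)(5) = 55.0 m/s
Δx = v₀t + ½at² = 0·5 + 0.5·11·5² = 138 m

Phase 2 (coasting upward): v₀ = 55.0 m/s, a = -9.8 m/s².
v = v₀ + at → t = (0 − 55.0) / -9.8 = 5.61 s
v² = v₀² + 2aΔx → Δx = (0² − 55.0²)/(2·-9.8) = 154 m
Maximum height = 138 + 154 = 292 m

292 m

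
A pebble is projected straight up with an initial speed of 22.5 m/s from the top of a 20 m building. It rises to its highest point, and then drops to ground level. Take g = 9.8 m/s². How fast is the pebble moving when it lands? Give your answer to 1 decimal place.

30.0 m/s

Phase 1 (rising): v₀ = 22.5 m/s, a = -9.8 m/s².
v = v₀ + at → t = (0 − 22.5) / -9.8 = 2.30 s
v² = v₀² + 2aΔx → Δx = (0² − 22.5²)/(2·-9.8) = 25.8 m

Phase 2 (falling): v₀ = 0 m/s, a = -9.8 m/s².
Falls 45.8 m from rest: t = √(2·45.8/9.8) = 3.06 s; v = g·t = 30.0 m/s.
Final speed = 30.0 m/s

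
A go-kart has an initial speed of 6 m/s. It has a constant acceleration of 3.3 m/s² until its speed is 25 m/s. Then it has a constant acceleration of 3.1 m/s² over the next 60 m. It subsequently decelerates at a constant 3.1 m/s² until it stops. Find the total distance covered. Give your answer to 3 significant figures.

310 m

Phase 1 (accelerating): v₀ = 6.00 m/s, a = 3.3 m/s².
v = v₀ + at → t = (25 − 6.00) / 3.3 = 5.76 s
v² = v₀² + 2aΔx → Δx = (25² − 6.00²)/(2·3.3) = 89.2 m

Phase 2 (accelerating): v₀ = 25.0 m/s, a = 3.1 m/s².
v² = v₀² + 2aΔx = 25.0² + 2·3.1·60 = 997 → v = 31.6 m/s
t = (v − v₀)/a = (31.6 − 25.0)/3.1 = 2.12 s

Phase 3 (decelerating): v₀ = 31.6 m/s, a = -3.1 m/s².
v = v₀ + at → t = (0 − 31.6) / -3.1 = 10.2 s
v² = v₀² + 2aΔx → Δx = (0² − 31.6²)/(2·-3.1) = 161 m
Total distance = 89.2 + 60.0 + 161 = 310 m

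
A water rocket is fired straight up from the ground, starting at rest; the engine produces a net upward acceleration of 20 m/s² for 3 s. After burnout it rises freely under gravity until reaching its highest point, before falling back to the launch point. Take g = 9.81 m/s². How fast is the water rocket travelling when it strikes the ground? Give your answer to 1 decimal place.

73.3 m/s

Phase 1 (powered ascent): v₀ = 0 m/s, a = 20 m/s².
v = v₀ + at = 0 + (20)(3) = 60.0 m/s
Δx = v₀t + ½at² = 0·3 + 0.5·20·3² = 90.0 m

Phase 2 (coasting upward): v₀ = 60.0 m/s, a = -9.81 m/s².
v = v₀ + at → t = (0 − 60.0) / -9.81 = 6.12 s
v² = v₀² + 2aΔx → Δx = (0² − 60.0²)/(2·-9.81) = 183 m

Phase 3 (free fall): v₀ = 0 m/s, a = -9.81 m/s².
Falls 273 m from rest: t = √(2·273/9.81) = 7.47 s; v = g·t = 73.3 m/s.
Impact speed = 73.3 m/s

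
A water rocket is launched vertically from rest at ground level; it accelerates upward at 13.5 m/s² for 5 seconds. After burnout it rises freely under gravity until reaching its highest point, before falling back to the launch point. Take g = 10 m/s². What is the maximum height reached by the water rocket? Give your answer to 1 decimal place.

Phase 1 (powered ascent): v₀ = 0 m/s, a = 13.5 m/s².
v = v₀ + at = 0 + (13.5)(5) = 67.5 m/s
Δx = v₀t + ½at² = 0·5 + 0.5·13.5·5² = 169 m

Phase 2 (coasting upward): v₀ = 67.5 m/s, a = -10 m/s².
v = v₀ + at → t = (0 − 67.5) / -10 = 6.75 s
v² = v₀² + 2aΔx → Δx = (0² − 67.5²)/(2·-10) = 228 m
Maximum height = 169 + 228 = 397 m

396.6 m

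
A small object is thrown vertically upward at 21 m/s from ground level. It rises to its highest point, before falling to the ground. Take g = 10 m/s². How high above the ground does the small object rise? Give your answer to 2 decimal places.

Phase 1 (rising): v₀ = 21.0 m/s, a = -10 m/s².
v = v₀ + at → t = (0 − 21.0) / -10 = 2.10 s
v² = v₀² + 2aΔx → Δx = (0² − 21.0²)/(2·-10) = 22.1 m
Maximum height = 22.1 m

22.05 m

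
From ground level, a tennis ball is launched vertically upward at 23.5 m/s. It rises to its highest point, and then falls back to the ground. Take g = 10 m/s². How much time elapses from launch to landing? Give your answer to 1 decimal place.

Phase 1 (rising): v₀ = 23.5 m/s, a = -10 m/s².
v = v₀ + at → t = (0 − 23.5) / -10 = 2.35 s
v² = v₀² + 2aΔx → Δx = (0² − 23.5²)/(2·-10) = 27.6 m

Phase 2 (falling): v₀ = 0 m/s, a = -10 m/s².
Falls 27.6 m from rest: t = √(2·27.6/10) = 2.35 s; v = g·t = 23.5 m/s.
Total time = 2.35 + 2.35 = 4.70 s

4.7 s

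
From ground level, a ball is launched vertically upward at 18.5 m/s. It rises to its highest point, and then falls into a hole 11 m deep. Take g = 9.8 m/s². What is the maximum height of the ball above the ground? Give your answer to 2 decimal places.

17.46 m

Phase 1 (rising): v₀ = 18.5 m/s, a = -9.8 m/s².
v = v₀ + at → t = (0 − 18.5) / -9.8 = 1.89 s
v² = v₀² + 2aΔx → Δx = (0² − 18.5²)/(2·-9.8) = 17.5 m
Maximum height = 17.5 m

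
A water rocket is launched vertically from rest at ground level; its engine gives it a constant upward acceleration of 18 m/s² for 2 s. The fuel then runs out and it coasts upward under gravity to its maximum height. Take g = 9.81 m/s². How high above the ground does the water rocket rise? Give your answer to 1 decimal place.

102.1 m

Phase 1 (powered ascent): v₀ = 0 m/s, a = 18 m/s².
v = v₀ + at = 0 + (18)(2) = 36.0 m/s
Δx = v₀t + ½at² = 0·2 + 0.5·18·2² = 36.0 m

Phase 2 (coasting upward): v₀ = 36.0 m/s, a = -9.81 m/s².
v = v₀ + at → t = (0 − 36.0) / -9.81 = 3.67 s
v² = v₀² + 2aΔx → Δx = (0² − 36.0²)/(2·-9.81) = 66.1 m
Maximum height = 36.0 + 66.1 = 102 m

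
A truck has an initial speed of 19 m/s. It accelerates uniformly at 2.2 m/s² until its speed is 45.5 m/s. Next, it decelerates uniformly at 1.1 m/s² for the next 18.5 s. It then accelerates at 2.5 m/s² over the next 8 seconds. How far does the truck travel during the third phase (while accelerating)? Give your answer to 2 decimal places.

Phase 1 (accelerating): v₀ = 19.0 m/s, a = 2.2 m/s².
v = v₀ + at → t = (45.5 − 19.0) / 2.2 = 12.0 s
v² = v₀² + 2aΔx → Δx = (45.5² − 19.0²)/(2·2.2) = 388 m

Phase 2 (decelerating): v₀ = 45.5 m/s, a = -1.1 m/s².
v = v₀ + at = 45.5 + (-1.1)(18.5) = 25.1 m/s
Δx = v₀t + ½at² = 45.5·18.5 + 0.5·-1.1·18.5² = 654 m

Phase 3 (accelerating): v₀ = 25.1 m/s, a = 2.5 m/s².
v = v₀ + at = 25.1 + (2.5)(8) = 45.1 m/s
Δx = v₀t + ½at² = 25.1·8 + 0.5·2.5·8² = 281 m
Distance in phase 3 = 281 m

281.20 m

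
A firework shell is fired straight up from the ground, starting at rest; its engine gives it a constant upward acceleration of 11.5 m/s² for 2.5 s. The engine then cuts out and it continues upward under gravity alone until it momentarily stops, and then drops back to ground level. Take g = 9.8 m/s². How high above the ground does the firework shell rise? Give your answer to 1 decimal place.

78.1 m

Phase 1 (powered ascent): v₀ = 0 m/s, a = 11.5 m/s².
v = v₀ + at = 0 + (11.5)(2.5) = 28.8 m/s
Δx = v₀t + ½at² = 0·2.5 + 0.5·11.5·2.5² = 35.9 m

Phase 2 (coasting upward): v₀ = 28.8 m/s, a = -9.8 m/s².
v = v₀ + at → t = (0 − 28.8) / -9.8 = 2.93 s
v² = v₀² + 2aΔx → Δx = (0² − 28.8²)/(2·-9.8) = 42.2 m
Maximum height = 35.9 + 42.2 = 78.1 m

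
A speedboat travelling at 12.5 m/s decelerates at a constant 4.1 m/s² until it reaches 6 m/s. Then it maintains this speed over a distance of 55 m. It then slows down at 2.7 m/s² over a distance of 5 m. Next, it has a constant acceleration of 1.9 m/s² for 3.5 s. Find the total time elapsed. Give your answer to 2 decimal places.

15.36 s

Phase 1 (decelerating): v₀ = 12.5 m/s, a = -4.1 m/s².
v = v₀ + at → t = (6 − 12.5) / -4.1 = 1.59 s
v² = v₀² + 2aΔx → Δx = (6² − 12.5²)/(2·-4.1) = 14.7 m

Phase 2 (constant speed): v₀ = 6.00 m/s, a = 0 m/s².
Constant speed: t = d/v = 55/6.00 = 9.17 s

Phase 3 (decelerating): v₀ = 6.00 m/s, a = -2.7 m/s².
v² = v₀² + 2aΔx = 6.00² + 2·-2.7·5 = 9.00 → v = 3.00 m/s
t = (v − v₀)/a = (3.00 − 6.00)/-2.7 = 1.11 s

Phase 4 (accelerating): v₀ = 3.00 m/s, a = 1.9 m/s².
v = v₀ + at = 3.00 + (1.9)(3.5) = 9.65 m/s
Δx = v₀t + ½at² = 3.00·3.5 + 0.5·1.9·3.5² = 22.1 m
Total time = 1.59 + 9.17 + 1.11 + 3.50 = 15.4 s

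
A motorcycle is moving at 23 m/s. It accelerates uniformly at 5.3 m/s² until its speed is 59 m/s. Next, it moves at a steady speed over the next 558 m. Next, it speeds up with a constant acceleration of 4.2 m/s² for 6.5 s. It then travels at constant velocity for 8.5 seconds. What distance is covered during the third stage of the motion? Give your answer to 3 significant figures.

472 m

Phase 1 (accelerating): v₀ = 23.0 m/s, a = 5.3 m/s².
v = v₀ + at → t = (59 − 23.0) / 5.3 = 6.79 s
v² = v₀² + 2aΔx → Δx = (59² − 23.0²)/(2·5.3) = 278 m

Phase 2 (constant speed): v₀ = 59.0 m/s, a = 0 m/s².
Constant speed: t = d/v = 558/59.0 = 9.46 s

Phase 3 (accelerating): v₀ = 59.0 m/s, a = 4.2 m/s².
v = v₀ + at = 59.0 + (4.2)(6.5) = 86.3 m/s
Δx = v₀t + ½at² = 59.0·6.5 + 0.5·4.2·6.5² = 472 m
Distance in phase 3 = 472 m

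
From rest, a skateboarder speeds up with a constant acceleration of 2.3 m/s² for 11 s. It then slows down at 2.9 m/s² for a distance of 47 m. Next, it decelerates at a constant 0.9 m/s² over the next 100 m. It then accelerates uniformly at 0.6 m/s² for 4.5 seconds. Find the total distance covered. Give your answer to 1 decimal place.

353.8 m

Phase 1 (accelerating): v₀ = 0 m/s, a = 2.3 m/s².
v = v₀ + at = 0 + (2.3)(11) = 25.3 m/s
Δx = v₀t + ½at² = 0·11 + 0.5·2.3·11² = 139 m

Phase 2 (decelerating): v₀ = 25.3 m/s, a = -2.9 m/s².
v² = v₀² + 2aΔx = 25.3² + 2·-2.9·47 = 367 → v = 19.2 m/s
t = (v − v₀)/a = (19.2 − 25.3)/-2.9 = 2.11 s

Phase 3 (decelerating): v₀ = 19.2 m/s, a = -0.9 m/s².
v² = v₀² + 2aΔx = 19.2² + 2·-0.9·100 = 187 → v = 13.7 m/s
t = (v − v₀)/a = (13.7 − 19.2)/-0.9 = 6.09 s

Phase 4 (accelerating): v₀ = 13.7 m/s, a = 0.6 m/s².
v = v₀ + at = 13.7 + (0.6)(4.5) = 16.4 m/s
Δx = v₀t + ½at² = 13.7·4.5 + 0.5·0.6·4.5² = 67.7 m
Total distance = 139 + 47.0 + 100 + 67.7 = 354 m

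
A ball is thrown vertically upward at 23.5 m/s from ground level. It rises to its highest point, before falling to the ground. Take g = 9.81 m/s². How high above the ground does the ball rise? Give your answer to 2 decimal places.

Phase 1 (rising): v₀ = 23.5 m/s, a = -9.81 m/s².
v = v₀ + at → t = (0 − 23.5) / -9.81 = 2.40 s
v² = v₀² + 2aΔx → Δx = (0² − 23.5²)/(2·-9.81) = 28.1 m
Maximum height = 28.1 m

28.15 m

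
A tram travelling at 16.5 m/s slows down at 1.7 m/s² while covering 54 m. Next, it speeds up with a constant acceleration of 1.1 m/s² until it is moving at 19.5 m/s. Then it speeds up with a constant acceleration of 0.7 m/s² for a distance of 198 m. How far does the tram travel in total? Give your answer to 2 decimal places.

384.55 m

Phase 1 (decelerating): v₀ = 16.5 m/s, a = -1.7 m/s².
v² = v₀² + 2aΔx = 16.5² + 2·-1.7·54 = 88.7 → v = 9.42 m/s
t = (v − v₀)/a = (9.42 − 16.5)/-1.7 = 4.17 s

Phase 2 (accelerating): v₀ = 9.42 m/s, a = 1.1 m/s².
v = v₀ + at → t = (19.5 − 9.42) / 1.1 = 9.17 s
v² = v₀² + 2aΔx → Δx = (19.5² − 9.42²)/(2·1.1) = 133 m

Phase 3 (accelerating): v₀ = 19.5 m/s, a = 0.7 m/s².
v² = v₀² + 2aΔx = 19.5² + 2·0.7·198 = 657 → v = 25.6 m/s
t = (v − v₀)/a = (25.6 − 19.5)/0.7 = 8.77 s
Total distance = 54.0 + 133 + 198 = 385 m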